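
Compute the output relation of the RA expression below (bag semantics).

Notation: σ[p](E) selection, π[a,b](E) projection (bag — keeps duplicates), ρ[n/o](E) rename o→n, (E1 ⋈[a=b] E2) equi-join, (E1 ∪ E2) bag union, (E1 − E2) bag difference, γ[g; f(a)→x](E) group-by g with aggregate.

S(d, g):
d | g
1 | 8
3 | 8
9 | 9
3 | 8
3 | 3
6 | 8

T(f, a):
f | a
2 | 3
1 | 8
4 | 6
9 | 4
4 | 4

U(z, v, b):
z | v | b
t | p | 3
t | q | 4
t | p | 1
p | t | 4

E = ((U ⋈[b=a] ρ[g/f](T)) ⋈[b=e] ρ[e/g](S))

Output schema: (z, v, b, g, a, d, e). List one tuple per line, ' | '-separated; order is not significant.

Row counts bottom-up:
  U → 4
  T → 5
  ρ[g/f](T) → 5
  (U ⋈[b=a] ρ[g/f](T)) → 5
  S → 6
  ρ[e/g](S) → 6
  ((U ⋈[b=a] ρ[g/f](T)) ⋈[b=e] ρ[e/g](S)) → 1

== RESULT ==
z | v | b | g | a | d | e
t | p | 3 | 2 | 3 | 3 | 3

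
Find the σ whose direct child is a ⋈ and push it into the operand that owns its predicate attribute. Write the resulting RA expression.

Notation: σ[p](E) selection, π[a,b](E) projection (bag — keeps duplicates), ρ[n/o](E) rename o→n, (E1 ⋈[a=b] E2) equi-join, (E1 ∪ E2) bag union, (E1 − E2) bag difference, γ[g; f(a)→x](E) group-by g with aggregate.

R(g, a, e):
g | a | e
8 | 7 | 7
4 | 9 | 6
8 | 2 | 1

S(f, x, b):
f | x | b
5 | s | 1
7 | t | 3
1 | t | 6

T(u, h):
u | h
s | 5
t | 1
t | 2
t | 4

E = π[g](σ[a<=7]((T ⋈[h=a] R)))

σ filters on a, owned by the right side.
E' = π[g]((T ⋈[h=a] σ[a<=7](R)))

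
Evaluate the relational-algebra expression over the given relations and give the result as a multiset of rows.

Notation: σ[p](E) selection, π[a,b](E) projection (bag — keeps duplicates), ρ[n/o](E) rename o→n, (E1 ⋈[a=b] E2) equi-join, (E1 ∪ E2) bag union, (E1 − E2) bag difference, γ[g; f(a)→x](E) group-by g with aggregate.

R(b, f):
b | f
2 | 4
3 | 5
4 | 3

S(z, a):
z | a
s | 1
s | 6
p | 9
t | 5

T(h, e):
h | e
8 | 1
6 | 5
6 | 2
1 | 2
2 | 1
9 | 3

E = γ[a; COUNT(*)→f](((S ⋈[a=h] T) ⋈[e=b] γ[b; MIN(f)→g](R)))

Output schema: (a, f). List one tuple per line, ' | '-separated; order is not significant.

Row counts bottom-up:
  S → 4
  T → 6
  (S ⋈[a=h] T) → 4
  R → 3
  γ[b; MIN(f)→g](R) → 3
  ((S ⋈[a=h] T) ⋈[e=b] γ[b; MIN(f)→g](R)) → 3
  γ[a; COUNT(*)→f](((S ⋈[a=h] T) ⋈[e=b] γ[b; MIN(f)→g](R))) → 3

== RESULT ==
a | f
1 | 1
6 | 1
9 | 1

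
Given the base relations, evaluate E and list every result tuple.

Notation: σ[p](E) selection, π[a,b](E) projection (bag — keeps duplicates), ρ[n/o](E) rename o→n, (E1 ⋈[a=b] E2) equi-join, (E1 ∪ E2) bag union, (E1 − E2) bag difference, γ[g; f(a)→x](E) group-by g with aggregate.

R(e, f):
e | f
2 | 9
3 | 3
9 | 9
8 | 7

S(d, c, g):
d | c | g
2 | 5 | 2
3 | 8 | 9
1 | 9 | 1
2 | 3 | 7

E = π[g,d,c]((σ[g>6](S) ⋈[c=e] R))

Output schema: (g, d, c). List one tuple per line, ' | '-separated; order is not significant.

Row counts bottom-up:
  S → 4
  σ[g>6](S) → 2
  R → 4
  (σ[g>6](S) ⋈[c=e] R) → 2
  π[g,d,c]((σ[g>6](S) ⋈[c=e] R)) → 2

== RESULT ==
g | d | c
7 | 2 | 3
9 | 3 | 8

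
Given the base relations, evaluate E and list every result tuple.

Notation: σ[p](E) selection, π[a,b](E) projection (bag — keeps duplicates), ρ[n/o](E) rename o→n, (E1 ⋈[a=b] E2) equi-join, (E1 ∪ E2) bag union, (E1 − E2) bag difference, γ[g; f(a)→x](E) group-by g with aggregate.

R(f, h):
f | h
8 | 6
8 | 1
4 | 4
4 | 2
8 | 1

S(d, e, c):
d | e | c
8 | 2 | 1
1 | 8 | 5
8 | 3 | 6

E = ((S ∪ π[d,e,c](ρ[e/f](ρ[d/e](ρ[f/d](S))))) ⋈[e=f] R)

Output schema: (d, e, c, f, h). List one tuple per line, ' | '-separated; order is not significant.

Per-node cardinality:
  S → 3
  S → 3
  ρ[f/d](S) → 3
  ρ[d/e](ρ[f/d](S)) → 3
  ρ[e/f](ρ[d/e](ρ[f/d](S))) → 3
  π[d,e,c](ρ[e/f](ρ[d/e](ρ[f/d](S)))) → 3
  (S ∪ π[d,e,c](ρ[e/f](ρ[d/e](ρ[f/d](S))))) → 6
  R → 5
  ((S ∪ π[d,e,c](ρ[e/f](ρ[d/e](ρ[f/d](S))))) ⋈[e=f] R) → 9

== RESULT ==
d | e | c | f | h
1 | 8 | 5 | 8 | 1
1 | 8 | 5 | 8 | 1
1 | 8 | 5 | 8 | 6
2 | 8 | 1 | 8 | 1
2 | 8 | 1 | 8 | 1
2 | 8 | 1 | 8 | 6
3 | 8 | 6 | 8 | 1
3 | 8 | 6 | 8 | 1
3 | 8 | 6 | 8 | 6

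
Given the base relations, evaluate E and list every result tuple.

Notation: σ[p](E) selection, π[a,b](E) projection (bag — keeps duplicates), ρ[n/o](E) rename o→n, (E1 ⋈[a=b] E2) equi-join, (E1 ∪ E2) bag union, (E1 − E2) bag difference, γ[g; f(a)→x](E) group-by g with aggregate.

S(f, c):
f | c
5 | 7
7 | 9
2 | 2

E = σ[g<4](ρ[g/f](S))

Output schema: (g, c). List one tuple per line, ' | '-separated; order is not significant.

Stepwise |·|:
  S → 3
  ρ[g/f](S) → 3
  σ[g<4](ρ[g/f](S)) → 1

== RESULT ==
g | c
2 | 2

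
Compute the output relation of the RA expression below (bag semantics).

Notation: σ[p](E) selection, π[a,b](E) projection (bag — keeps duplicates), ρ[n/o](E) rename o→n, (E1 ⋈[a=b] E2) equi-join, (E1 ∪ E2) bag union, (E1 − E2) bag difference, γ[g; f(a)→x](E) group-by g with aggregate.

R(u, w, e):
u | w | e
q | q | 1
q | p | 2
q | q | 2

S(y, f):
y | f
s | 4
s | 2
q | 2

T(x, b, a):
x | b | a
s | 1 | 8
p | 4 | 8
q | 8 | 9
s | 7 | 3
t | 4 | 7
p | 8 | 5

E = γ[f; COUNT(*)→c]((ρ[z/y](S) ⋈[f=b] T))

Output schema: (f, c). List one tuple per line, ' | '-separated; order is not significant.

Subexpression sizes:
  S → 3
  ρ[z/y](S) → 3
  T → 6
  (ρ[z/y](S) ⋈[f=b] T) → 2
  γ[f; COUNT(*)→c]((ρ[z/y](S) ⋈[f=b] T)) → 1

== RESULT ==
f | c
4 | 2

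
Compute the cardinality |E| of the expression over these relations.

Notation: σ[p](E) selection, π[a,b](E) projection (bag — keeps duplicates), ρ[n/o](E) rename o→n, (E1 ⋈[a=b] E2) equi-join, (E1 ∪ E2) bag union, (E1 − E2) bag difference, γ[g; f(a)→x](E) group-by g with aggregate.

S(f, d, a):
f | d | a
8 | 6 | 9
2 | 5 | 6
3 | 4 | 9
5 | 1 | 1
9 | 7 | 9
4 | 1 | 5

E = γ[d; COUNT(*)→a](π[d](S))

Subexpression sizes:
  S → 6
  π[d](S) → 6
  γ[d; COUNT(*)→a](π[d](S)) → 5

|E| = 5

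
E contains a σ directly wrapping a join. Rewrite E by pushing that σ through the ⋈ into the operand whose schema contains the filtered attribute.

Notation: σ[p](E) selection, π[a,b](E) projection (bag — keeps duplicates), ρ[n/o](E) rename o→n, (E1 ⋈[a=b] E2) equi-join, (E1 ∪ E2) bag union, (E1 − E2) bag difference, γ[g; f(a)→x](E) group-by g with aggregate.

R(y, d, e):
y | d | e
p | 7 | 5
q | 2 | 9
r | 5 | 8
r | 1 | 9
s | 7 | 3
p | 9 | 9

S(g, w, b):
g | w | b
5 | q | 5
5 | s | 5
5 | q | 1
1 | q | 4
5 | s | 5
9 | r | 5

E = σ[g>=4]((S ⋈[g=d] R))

σ filters on g, owned by the left side.
E' = (σ[g>=4](S) ⋈[g=d] R)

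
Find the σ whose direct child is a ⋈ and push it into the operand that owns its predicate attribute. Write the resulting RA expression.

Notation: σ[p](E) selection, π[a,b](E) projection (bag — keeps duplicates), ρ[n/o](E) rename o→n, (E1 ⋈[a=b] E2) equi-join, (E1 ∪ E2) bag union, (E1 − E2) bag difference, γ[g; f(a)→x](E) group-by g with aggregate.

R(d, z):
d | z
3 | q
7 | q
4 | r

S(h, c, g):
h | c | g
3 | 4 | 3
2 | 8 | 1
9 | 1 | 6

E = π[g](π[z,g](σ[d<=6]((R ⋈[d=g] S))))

σ filters on d, owned by the left side.
E' = π[g](π[z,g]((σ[d<=6](R) ⋈[d=g] S)))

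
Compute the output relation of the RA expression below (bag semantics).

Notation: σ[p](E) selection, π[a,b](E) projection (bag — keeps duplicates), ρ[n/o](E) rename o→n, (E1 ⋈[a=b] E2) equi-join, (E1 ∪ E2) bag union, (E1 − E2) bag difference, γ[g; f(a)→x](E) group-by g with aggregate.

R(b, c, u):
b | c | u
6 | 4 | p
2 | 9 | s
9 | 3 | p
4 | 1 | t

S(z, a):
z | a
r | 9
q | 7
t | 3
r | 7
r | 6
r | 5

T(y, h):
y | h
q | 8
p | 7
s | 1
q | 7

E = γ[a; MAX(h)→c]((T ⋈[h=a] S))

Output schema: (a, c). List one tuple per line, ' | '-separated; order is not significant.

Subexpression sizes:
  T → 4
  S → 6
  (T ⋈[h=a] S) → 4
  γ[a; MAX(h)→c]((T ⋈[h=a] S)) → 1

== RESULT ==
a | c
7 | 7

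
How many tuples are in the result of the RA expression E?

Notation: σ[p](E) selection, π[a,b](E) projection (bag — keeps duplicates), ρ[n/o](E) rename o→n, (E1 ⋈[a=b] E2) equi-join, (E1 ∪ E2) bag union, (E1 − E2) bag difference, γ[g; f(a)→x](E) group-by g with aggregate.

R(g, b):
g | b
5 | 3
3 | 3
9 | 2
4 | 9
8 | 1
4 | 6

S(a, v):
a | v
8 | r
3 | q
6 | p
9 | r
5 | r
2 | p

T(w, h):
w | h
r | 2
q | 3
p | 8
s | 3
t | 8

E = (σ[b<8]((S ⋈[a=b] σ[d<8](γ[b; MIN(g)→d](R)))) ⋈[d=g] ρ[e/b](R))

Stepwise |·|:
  S → 6
  R → 6
  γ[b; MIN(g)→d](R) → 5
  σ[d<8](γ[b; MIN(g)→d](R)) → 3
  (S ⋈[a=b] σ[d<8](γ[b; MIN(g)→d](R))) → 3
  σ[b<8]((S ⋈[a=b] σ[d<8](γ[b; MIN(g)→d](R)))) → 2
  R → 6
  ρ[e/b](R) → 6
  (σ[b<8]((S ⋈[a=b] σ[d<8](γ[b; MIN(g)→d](R)))) ⋈[d=g] ρ[e/b](R)) → 3

|E| = 3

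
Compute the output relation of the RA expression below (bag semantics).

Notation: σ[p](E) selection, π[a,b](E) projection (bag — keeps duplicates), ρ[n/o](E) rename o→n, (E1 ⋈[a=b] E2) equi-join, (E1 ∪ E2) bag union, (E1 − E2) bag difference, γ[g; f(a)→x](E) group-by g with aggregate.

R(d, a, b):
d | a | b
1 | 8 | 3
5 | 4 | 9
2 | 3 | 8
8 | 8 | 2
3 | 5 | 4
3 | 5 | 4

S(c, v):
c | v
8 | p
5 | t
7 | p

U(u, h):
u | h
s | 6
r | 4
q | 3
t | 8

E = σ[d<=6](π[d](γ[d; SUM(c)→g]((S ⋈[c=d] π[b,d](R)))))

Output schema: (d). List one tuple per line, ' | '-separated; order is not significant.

Row counts bottom-up:
  S → 3
  R → 6
  π[b,d](R) → 6
  (S ⋈[c=d] π[b,d](R)) → 2
  γ[d; SUM(c)→g]((S ⋈[c=d] π[b,d](R))) → 2
  π[d](γ[d; SUM(c)→g]((S ⋈[c=d] π[b,d](R)))) → 2
  σ[d<=6](π[d](γ[d; SUM(c)→g]((S ⋈[c=d] π[b,d](R))))) → 1

== RESULT ==
d
5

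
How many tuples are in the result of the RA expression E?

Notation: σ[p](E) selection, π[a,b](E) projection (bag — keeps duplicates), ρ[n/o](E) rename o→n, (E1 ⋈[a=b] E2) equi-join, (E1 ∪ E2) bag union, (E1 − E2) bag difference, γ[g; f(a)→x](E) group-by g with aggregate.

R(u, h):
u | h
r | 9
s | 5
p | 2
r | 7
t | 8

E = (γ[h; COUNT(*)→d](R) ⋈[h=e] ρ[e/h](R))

Stepwise |·|:
  R → 5
  γ[h; COUNT(*)→d](R) → 5
  R → 5
  ρ[e/h](R) → 5
  (γ[h; COUNT(*)→d](R) ⋈[h=e] ρ[e/h](R)) → 5

|E| = 5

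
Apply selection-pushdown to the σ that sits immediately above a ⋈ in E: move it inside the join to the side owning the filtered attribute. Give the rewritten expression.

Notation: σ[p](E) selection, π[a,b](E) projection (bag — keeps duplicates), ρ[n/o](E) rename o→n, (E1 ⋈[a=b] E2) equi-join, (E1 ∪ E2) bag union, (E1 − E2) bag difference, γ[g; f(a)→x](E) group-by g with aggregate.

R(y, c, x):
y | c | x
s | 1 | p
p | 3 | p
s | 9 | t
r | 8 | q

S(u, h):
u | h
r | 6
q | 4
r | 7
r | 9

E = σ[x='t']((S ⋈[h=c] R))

σ filters on x, owned by the right side.
E' = (S ⋈[h=c] σ[x='t'](R))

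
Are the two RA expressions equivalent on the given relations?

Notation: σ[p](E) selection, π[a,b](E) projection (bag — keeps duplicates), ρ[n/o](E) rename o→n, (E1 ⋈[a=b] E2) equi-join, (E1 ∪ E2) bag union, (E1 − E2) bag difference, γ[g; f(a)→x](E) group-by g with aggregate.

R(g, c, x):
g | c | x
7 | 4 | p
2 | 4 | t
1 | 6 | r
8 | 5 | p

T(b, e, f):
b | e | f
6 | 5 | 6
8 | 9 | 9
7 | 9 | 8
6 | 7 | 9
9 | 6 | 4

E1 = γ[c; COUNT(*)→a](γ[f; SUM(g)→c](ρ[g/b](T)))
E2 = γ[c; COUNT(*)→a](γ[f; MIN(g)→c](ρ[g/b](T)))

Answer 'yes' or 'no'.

E1 row counts bottom-up:
  T → 5
  ρ[g/b](T) → 5
  γ[f; SUM(g)→c](ρ[g/b](T)) → 4
  γ[c; COUNT(*)→a](γ[f; SUM(g)→c](ρ[g/b](T))) → 4
E2 row counts bottom-up:
  T → 5
  ρ[g/b](T) → 5
  γ[f; MIN(g)→c](ρ[g/b](T)) → 4
  γ[c; COUNT(*)→a](γ[f; MIN(g)→c](ρ[g/b](T))) → 3

E1 result:
c | a
6 | 1
7 | 1
9 | 1
14 | 1
E2 result:
c | a
6 | 2
7 | 1
9 | 1
Witness: (6, 2) appears 0× in E1 but 1× in E2.

no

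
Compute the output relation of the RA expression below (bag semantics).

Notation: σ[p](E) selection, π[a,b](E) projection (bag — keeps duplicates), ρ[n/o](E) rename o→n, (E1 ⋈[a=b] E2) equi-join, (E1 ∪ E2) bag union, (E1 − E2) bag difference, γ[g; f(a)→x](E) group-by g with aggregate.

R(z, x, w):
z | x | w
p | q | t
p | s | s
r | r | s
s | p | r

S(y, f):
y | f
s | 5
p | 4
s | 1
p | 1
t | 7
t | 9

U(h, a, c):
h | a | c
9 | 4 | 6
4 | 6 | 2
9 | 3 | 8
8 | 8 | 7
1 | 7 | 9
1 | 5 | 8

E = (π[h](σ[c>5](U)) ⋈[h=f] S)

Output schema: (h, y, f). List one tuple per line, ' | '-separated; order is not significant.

Subexpression sizes:
  U → 6
  σ[c>5](U) → 5
  π[h](σ[c>5](U)) → 5
  S → 6
  (π[h](σ[c>5](U)) ⋈[h=f] S) → 6

== RESULT ==
h | y | f
1 | p | 1
1 | p | 1
1 | s | 1
1 | s | 1
9 | t | 9
9 | t | 9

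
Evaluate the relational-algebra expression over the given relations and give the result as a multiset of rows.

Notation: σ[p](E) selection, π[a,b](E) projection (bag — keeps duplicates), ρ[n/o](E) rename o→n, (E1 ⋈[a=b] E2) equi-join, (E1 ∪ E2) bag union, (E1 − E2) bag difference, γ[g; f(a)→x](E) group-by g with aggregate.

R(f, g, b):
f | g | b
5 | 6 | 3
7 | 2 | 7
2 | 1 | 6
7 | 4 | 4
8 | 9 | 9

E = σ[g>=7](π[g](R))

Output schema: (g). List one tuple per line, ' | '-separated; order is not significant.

Subexpression sizes:
  R → 5
  π[g](R) → 5
  σ[g>=7](π[g](R)) → 1

== RESULT ==
g
9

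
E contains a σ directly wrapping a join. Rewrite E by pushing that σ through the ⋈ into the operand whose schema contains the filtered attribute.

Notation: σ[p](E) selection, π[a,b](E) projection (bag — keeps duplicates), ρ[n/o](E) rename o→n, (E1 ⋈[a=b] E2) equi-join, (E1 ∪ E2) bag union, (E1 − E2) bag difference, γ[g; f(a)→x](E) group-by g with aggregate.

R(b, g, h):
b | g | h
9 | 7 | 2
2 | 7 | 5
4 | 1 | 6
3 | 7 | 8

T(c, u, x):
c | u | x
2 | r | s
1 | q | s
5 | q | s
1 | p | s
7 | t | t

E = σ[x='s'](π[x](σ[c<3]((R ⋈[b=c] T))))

σ filters on c, owned by the right side.
E' = σ[x='s'](π[x]((R ⋈[b=c] σ[c<3](T))))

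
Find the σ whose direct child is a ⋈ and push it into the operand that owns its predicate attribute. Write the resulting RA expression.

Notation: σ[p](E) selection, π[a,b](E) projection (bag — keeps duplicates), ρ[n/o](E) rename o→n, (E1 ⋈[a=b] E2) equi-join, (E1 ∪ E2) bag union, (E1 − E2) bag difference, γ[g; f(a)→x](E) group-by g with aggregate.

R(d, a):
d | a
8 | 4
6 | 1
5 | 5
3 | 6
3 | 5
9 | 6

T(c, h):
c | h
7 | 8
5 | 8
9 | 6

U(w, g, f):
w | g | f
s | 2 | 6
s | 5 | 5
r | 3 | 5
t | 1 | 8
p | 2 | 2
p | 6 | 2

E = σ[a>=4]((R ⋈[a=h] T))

σ filters on a, owned by the left side.
E' = (σ[a>=4](R) ⋈[a=h] T)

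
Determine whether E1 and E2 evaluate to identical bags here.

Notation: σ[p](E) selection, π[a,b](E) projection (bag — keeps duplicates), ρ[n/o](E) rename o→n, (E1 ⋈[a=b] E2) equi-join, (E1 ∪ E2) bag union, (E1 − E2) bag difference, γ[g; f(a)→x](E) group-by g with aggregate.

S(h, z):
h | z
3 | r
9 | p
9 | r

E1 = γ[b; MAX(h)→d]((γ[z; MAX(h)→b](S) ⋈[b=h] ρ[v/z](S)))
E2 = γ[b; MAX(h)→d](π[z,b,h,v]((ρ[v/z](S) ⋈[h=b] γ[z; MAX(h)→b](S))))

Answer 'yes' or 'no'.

E1 per-node cardinality:
  S → 3
  γ[z; MAX(h)→b](S) → 2
  S → 3
  ρ[v/z](S) → 3
  (γ[z; MAX(h)→b](S) ⋈[b=h] ρ[v/z](S)) → 4
  γ[b; MAX(h)→d]((γ[z; MAX(h)→b](S) ⋈[b=h] ρ[v/z](S))) → 1
E2 per-node cardinality:
  S → 3
  ρ[v/z](S) → 3
  S → 3
  γ[z; MAX(h)→b](S) → 2
  (ρ[v/z](S) ⋈[h=b] γ[z; MAX(h)→b](S)) → 4
  π[z,b,h,v]((ρ[v/z](S) ⋈[h=b] γ[z; MAX(h)→b](S))) → 4
  γ[b; MAX(h)→d](π[z,b,h,v]((ρ[v/z](S) ⋈[h=b] γ[z; MAX(h)→b](S)))) → 1

E1 and E2 produce the same multiset:
b | d
9 | 9

yes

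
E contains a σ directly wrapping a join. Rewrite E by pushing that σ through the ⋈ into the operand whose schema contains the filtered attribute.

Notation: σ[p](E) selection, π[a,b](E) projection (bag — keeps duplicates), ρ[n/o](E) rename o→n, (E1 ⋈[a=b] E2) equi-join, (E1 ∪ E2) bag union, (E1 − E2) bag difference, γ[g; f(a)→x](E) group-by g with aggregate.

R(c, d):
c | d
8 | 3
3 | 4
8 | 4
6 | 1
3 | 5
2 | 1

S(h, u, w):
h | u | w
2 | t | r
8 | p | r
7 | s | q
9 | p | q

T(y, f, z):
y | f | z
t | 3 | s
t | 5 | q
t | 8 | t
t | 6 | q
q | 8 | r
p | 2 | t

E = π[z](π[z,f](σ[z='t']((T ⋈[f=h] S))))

σ filters on z, owned by the left side.
E' = π[z](π[z,f]((σ[z='t'](T) ⋈[f=h] S)))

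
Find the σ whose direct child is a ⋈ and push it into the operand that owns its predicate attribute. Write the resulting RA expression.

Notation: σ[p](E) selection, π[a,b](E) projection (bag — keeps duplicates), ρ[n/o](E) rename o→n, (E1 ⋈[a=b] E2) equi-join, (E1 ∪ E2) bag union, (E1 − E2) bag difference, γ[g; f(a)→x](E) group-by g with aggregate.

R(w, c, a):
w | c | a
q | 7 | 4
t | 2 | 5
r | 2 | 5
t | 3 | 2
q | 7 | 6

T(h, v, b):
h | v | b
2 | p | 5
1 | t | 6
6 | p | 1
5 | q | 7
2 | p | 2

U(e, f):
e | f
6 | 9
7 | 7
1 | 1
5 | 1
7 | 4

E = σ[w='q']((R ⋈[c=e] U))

σ filters on w, owned by the left side.
E' = (σ[w='q'](R) ⋈[c=e] U)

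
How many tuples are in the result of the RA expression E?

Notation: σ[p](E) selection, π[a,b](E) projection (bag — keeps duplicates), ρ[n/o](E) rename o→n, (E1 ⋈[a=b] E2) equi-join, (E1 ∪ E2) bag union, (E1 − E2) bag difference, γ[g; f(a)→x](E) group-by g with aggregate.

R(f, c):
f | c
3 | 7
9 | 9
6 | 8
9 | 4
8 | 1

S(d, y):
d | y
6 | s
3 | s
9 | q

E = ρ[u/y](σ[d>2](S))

Stepwise |·|:
  S → 3
  σ[d>2](S) → 3
  ρ[u/y](σ[d>2](S)) → 3

|E| = 3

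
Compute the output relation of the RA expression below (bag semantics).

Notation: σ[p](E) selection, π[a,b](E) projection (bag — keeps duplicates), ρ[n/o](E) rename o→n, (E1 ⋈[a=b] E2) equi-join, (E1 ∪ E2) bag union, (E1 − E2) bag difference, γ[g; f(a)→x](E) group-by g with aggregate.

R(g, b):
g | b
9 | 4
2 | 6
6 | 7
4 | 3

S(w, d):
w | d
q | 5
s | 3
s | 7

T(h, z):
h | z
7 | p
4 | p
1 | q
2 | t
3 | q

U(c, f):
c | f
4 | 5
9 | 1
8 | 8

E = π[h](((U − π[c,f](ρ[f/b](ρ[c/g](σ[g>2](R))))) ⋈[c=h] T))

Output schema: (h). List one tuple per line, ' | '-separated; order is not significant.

Per-node cardinality:
  U → 3
  R → 4
  σ[g>2](R) → 3
  ρ[c/g](σ[g>2](R)) → 3
  ρ[f/b](ρ[c/g](σ[g>2](R))) → 3
  π[c,f](ρ[f/b](ρ[c/g](σ[g>2](R)))) → 3
  (U − π[c,f](ρ[f/b](ρ[c/g](σ[g>2](R))))) → 3
  T → 5
  ((U − π[c,f](ρ[f/b](ρ[c/g](σ[g>2](R))))) ⋈[c=h] T) → 1
  π[h](((U − π[c,f](ρ[f/b](ρ[c/g](σ[g>2](R))))) ⋈[c=h] T)) → 1

== RESULT ==
h
4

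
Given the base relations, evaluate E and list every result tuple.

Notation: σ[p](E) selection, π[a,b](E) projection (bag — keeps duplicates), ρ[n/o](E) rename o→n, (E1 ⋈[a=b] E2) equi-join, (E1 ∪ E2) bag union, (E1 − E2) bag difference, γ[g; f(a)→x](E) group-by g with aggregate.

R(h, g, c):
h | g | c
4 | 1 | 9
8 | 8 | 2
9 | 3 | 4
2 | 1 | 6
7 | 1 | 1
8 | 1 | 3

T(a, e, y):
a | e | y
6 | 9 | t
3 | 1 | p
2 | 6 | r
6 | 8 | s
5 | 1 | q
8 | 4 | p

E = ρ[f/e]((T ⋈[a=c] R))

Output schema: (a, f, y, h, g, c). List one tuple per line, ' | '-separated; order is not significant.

Per-node cardinality:
  T → 6
  R → 6
  (T ⋈[a=c] R) → 4
  ρ[f/e]((T ⋈[a=c] R)) → 4

== RESULT ==
a | f | y | h | g | c
2 | 6 | r | 8 | 8 | 2
3 | 1 | p | 8 | 1 | 3
6 | 8 | s | 2 | 1 | 6
6 | 9 | t | 2 | 1 | 6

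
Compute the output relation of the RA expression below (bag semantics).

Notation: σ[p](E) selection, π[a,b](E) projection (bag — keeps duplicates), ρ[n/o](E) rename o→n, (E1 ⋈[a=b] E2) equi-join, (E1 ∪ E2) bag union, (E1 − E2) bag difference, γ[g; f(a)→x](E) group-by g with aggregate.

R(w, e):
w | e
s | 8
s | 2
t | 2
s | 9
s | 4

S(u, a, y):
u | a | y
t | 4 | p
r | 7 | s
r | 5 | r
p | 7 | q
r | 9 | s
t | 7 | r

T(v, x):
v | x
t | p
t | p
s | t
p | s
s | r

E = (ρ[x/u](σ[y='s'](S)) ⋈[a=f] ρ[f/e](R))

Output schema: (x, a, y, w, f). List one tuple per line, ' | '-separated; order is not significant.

Subexpression sizes:
  S → 6
  σ[y='s'](S) → 2
  ρ[x/u](σ[y='s'](S)) → 2
  R → 5
  ρ[f/e](R) → 5
  (ρ[x/u](σ[y='s'](S)) ⋈[a=f] ρ[f/e](R)) → 1

== RESULT ==
x | a | y | w | f
r | 9 | s | s | 9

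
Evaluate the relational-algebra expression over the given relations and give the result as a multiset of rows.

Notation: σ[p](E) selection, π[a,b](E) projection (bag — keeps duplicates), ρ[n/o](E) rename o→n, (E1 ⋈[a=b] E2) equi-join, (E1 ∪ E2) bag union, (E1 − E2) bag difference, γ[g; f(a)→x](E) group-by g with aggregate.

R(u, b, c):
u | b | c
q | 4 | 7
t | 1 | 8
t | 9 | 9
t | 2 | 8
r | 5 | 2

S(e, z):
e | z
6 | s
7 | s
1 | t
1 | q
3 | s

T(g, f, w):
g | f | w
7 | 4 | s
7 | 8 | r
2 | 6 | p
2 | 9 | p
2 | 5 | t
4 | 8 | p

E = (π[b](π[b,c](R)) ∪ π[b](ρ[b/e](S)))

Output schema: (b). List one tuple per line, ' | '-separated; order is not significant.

Stepwise |·|:
  R → 5
  π[b,c](R) → 5
  π[b](π[b,c](R)) → 5
  S → 5
  ρ[b/e](S) → 5
  π[b](ρ[b/e](S)) → 5
  (π[b](π[b,c](R)) ∪ π[b](ρ[b/e](S))) → 10

== RESULT ==
b
1
1
1
2
3
4
5
6
7
9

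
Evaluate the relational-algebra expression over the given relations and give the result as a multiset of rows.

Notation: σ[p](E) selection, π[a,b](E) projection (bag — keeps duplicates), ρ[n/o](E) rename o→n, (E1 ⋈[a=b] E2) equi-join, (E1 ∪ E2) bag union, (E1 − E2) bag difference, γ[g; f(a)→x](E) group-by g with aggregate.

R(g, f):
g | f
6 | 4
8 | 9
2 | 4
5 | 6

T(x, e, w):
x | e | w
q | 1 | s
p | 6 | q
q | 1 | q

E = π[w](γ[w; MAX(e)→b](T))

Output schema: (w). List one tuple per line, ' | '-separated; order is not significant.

Subexpression sizes:
  T → 3
  γ[w; MAX(e)→b](T) → 2
  π[w](γ[w; MAX(e)→b](T)) → 2

== RESULT ==
w
q
s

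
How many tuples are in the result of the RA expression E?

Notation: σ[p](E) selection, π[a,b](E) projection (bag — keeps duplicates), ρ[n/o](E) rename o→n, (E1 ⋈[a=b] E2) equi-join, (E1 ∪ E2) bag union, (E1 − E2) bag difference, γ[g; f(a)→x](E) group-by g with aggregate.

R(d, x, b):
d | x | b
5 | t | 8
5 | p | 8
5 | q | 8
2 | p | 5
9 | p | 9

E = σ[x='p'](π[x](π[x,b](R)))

Row counts bottom-up:
  R → 5
  π[x,b](R) → 5
  π[x](π[x,b](R)) → 5
  σ[x='p'](π[x](π[x,b](R))) → 3

|E| = 3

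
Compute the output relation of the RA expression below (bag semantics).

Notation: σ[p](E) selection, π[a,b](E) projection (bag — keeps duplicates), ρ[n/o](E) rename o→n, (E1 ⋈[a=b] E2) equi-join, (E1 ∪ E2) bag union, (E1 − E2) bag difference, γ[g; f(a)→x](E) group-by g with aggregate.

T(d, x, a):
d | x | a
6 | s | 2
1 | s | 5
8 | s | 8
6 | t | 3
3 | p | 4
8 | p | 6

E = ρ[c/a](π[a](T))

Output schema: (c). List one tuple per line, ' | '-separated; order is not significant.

Stepwise |·|:
  T → 6
  π[a](T) → 6
  ρ[c/a](π[a](T)) → 6

== RESULT ==
c
2
3
4
5
6
8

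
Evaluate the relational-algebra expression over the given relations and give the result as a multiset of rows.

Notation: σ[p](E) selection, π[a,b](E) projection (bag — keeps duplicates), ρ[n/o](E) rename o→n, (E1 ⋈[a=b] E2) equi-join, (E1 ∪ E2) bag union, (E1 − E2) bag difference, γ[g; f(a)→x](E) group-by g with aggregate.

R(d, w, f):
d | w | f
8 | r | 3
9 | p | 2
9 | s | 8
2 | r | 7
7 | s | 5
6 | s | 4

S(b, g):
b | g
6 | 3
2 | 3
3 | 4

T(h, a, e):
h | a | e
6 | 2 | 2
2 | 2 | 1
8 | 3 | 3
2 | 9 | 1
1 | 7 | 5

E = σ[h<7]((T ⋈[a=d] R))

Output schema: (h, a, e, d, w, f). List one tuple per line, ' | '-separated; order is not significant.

Per-node cardinality:
  T → 5
  R → 6
  (T ⋈[a=d] R) → 5
  σ[h<7]((T ⋈[a=d] R)) → 5

== RESULT ==
h | a | e | d | w | f
1 | 7 | 5 | 7 | s | 5
2 | 2 | 1 | 2 | r | 7
2 | 9 | 1 | 9 | p | 2
2 | 9 | 1 | 9 | s | 8
6 | 2 | 2 | 2 | r | 7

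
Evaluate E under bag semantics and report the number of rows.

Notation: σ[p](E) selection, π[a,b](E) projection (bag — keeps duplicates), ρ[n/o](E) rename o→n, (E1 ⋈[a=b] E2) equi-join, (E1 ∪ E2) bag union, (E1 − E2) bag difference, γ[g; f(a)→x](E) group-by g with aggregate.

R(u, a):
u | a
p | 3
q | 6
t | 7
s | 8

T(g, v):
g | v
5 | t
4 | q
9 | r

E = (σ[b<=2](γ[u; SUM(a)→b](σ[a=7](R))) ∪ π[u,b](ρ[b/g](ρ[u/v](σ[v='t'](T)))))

Per-node cardinality:
  R → 4
  σ[a=7](R) → 1
  γ[u; SUM(a)→b](σ[a=7](R)) → 1
  σ[b<=2](γ[u; SUM(a)→b](σ[a=7](R))) → 0
  T → 3
  σ[v='t'](T) → 1
  ρ[u/v](σ[v='t'](T)) → 1
  ρ[b/g](ρ[u/v](σ[v='t'](T))) → 1
  π[u,b](ρ[b/g](ρ[u/v](σ[v='t'](T)))) → 1
  (σ[b<=2](γ[u; SUM(a)→b](σ[a=7](R))) ∪ π[u,b](ρ[b/g](ρ[u/v](σ[v='t'](T))))) → 1

|E| = 1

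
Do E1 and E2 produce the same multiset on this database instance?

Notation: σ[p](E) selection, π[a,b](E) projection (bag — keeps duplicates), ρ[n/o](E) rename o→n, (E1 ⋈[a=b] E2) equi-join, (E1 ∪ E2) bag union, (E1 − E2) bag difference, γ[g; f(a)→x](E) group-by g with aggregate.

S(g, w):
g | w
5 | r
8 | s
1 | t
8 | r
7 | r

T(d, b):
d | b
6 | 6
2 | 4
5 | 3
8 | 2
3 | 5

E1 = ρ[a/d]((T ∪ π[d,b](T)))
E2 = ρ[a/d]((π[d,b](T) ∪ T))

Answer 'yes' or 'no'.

E1 per-node cardinality:
  T → 5
  T → 5
  π[d,b](T) → 5
  (T ∪ π[d,b](T)) → 10
  ρ[a/d]((T ∪ π[d,b](T))) → 10
E2 per-node cardinality:
  T → 5
  π[d,b](T) → 5
  T → 5
  (π[d,b](T) ∪ T) → 10
  ρ[a/d]((π[d,b](T) ∪ T)) → 10

E1 and E2 produce the same multiset:
a | b
2 | 4
2 | 4
3 | 5
3 | 5
5 | 3
5 | 3
6 | 6
6 | 6
8 | 2
8 | 2

yes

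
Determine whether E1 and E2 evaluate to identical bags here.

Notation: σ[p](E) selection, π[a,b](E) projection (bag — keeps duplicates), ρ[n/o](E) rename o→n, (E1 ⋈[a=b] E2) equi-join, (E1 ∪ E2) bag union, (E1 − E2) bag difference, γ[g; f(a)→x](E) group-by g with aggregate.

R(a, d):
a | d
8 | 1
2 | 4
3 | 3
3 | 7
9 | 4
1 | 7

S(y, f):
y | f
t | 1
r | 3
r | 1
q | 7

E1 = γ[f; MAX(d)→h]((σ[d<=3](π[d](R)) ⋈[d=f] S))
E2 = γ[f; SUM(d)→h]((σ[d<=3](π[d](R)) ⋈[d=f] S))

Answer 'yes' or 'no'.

E1 per-node cardinality:
  R → 6
  π[d](R) → 6
  σ[d<=3](π[d](R)) → 2
  S → 4
  (σ[d<=3](π[d](R)) ⋈[d=f] S) → 3
  γ[f; MAX(d)→h]((σ[d<=3](π[d](R)) ⋈[d=f] S)) → 2
E2 per-node cardinality:
  R → 6
  π[d](R) → 6
  σ[d<=3](π[d](R)) → 2
  S → 4
  (σ[d<=3](π[d](R)) ⋈[d=f] S) → 3
  γ[f; SUM(d)→h]((σ[d<=3](π[d](R)) ⋈[d=f] S)) → 2

E1 result:
f | h
1 | 1
3 | 3
E2 result:
f | h
1 | 2
3 | 3
Witness: (1, 2) appears 0× in E1 but 1× in E2.

no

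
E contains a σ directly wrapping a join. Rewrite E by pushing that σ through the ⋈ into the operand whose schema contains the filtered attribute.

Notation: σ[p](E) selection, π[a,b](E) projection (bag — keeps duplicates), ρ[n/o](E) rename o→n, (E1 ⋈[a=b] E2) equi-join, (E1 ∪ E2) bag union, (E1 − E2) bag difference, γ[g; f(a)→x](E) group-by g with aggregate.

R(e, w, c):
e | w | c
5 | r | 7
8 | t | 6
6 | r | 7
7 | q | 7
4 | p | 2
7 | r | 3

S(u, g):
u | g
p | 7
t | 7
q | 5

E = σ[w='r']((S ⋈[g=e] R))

σ filters on w, owned by the right side.
E' = (S ⋈[g=e] σ[w='r'](R))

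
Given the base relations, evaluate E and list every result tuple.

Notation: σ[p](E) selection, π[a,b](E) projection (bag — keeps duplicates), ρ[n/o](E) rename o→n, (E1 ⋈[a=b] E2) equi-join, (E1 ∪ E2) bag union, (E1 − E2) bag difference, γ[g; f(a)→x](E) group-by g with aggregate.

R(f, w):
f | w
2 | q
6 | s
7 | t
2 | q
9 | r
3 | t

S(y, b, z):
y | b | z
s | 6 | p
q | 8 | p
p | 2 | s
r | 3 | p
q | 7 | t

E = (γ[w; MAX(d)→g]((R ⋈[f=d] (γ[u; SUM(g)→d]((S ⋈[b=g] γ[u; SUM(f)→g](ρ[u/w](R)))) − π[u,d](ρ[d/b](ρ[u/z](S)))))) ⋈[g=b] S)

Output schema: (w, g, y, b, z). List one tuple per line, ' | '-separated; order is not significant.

Subexpression sizes:
  R → 6
  S → 5
  R → 6
  ρ[u/w](R) → 6
  γ[u; SUM(f)→g](ρ[u/w](R)) → 4
  (S ⋈[b=g] γ[u; SUM(f)→g](ρ[u/w](R))) → 1
  γ[u; SUM(g)→d]((S ⋈[b=g] γ[u; SUM(f)→g](ρ[u/w](R)))) → 1
  S → 5
  ρ[u/z](S) → 5
  ρ[d/b](ρ[u/z](S)) → 5
  π[u,d](ρ[d/b](ρ[u/z](S))) → 5
  (γ[u; SUM(g)→d]((S ⋈[b=g] γ[u; SUM(f)→g](ρ[u/w](R)))) − π[u,d](ρ[d/b](ρ[u/z](S)))) → 1
  (R ⋈[f=d] (γ[u; SUM(g)→d]((S ⋈[b=g] γ[u; SUM(f)→g](ρ[u/w](R)))) − π[u,d](ρ[d/b](ρ[u/z](S))))) → 1
  γ[w; MAX(d)→g]((R ⋈[f=d] (γ[u; SUM(g)→d]((S ⋈[b=g] γ[u; SUM(f)→g](ρ[u/w](R)))) − π[u,d](ρ[d/b](ρ[u/z](S)))))) → 1
  S → 5
  (γ[w; MAX(d)→g]((R ⋈[f=d] (γ[u; SUM(g)→d]((S ⋈[b=g] γ[u; SUM(f)→g](ρ[u/w](R)))) − π[u,d](ρ[d/b](ρ[u/z](S)))))) ⋈[g=b] S) → 1

== RESULT ==
w | g | y | b | z
s | 6 | s | 6 | p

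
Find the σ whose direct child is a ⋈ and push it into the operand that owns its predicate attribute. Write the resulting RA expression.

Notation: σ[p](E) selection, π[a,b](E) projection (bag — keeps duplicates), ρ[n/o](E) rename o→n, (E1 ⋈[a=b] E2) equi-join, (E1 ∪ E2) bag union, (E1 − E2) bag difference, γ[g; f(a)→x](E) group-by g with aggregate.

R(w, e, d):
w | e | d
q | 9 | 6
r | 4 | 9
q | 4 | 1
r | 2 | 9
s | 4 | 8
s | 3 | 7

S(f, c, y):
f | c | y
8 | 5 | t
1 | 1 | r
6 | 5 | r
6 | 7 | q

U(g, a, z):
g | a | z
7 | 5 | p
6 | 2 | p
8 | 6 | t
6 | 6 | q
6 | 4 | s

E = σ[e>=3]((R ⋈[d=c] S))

σ filters on e, owned by the left side.
E' = (σ[e>=3](R) ⋈[d=c] S)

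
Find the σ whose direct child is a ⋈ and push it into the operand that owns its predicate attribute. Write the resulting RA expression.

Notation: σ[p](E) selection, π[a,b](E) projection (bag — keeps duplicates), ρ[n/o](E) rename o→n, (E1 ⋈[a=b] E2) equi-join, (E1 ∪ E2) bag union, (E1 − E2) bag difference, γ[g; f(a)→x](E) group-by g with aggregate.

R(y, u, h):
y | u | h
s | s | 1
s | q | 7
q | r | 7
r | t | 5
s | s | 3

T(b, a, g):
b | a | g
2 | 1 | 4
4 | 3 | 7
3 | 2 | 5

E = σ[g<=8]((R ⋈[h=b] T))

σ filters on g, owned by the right side.
E' = (R ⋈[h=b] σ[g<=8](T))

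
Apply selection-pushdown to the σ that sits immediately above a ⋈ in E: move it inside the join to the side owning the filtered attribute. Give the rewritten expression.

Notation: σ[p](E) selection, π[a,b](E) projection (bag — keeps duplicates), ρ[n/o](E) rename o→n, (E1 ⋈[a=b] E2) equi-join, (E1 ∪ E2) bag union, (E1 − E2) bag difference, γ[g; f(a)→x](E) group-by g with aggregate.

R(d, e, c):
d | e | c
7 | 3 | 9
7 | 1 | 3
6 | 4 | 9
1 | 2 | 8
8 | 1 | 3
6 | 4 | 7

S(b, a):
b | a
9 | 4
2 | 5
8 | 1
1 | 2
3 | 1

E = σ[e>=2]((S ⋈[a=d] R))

σ filters on e, owned by the right side.
E' = (S ⋈[a=d] σ[e>=2](R))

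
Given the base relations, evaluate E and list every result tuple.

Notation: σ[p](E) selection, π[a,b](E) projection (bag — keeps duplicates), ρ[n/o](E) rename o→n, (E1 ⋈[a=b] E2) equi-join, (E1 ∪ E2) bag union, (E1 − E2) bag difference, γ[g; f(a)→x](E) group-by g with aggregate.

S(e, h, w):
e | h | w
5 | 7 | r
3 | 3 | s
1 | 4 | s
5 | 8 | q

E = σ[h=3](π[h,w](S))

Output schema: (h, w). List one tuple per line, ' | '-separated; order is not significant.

Stepwise |·|:
  S → 4
  π[h,w](S) → 4
  σ[h=3](π[h,w](S)) → 1

== RESULT ==
h | w
3 | s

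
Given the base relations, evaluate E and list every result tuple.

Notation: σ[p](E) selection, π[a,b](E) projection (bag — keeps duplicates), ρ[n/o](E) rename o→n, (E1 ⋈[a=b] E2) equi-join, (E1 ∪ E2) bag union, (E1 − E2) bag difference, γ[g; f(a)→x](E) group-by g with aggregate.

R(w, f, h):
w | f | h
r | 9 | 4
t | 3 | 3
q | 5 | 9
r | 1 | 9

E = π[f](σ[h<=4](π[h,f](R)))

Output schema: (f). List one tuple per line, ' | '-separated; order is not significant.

Subexpression sizes:
  R → 4
  π[h,f](R) → 4
  σ[h<=4](π[h,f](R)) → 2
  π[f](σ[h<=4](π[h,f](R))) → 2

== RESULT ==
f
3
9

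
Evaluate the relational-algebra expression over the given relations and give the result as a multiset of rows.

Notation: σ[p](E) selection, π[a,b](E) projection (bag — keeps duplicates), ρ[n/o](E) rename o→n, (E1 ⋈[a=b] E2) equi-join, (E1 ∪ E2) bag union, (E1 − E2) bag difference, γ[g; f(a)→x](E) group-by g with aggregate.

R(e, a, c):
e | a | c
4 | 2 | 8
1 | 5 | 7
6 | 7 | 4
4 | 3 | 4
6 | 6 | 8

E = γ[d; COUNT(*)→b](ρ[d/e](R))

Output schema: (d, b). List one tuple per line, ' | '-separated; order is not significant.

Row counts bottom-up:
  R → 5
  ρ[d/e](R) → 5
  γ[d; COUNT(*)→b](ρ[d/e](R)) → 3

== RESULT ==
d | b
1 | 1
4 | 2
6 | 2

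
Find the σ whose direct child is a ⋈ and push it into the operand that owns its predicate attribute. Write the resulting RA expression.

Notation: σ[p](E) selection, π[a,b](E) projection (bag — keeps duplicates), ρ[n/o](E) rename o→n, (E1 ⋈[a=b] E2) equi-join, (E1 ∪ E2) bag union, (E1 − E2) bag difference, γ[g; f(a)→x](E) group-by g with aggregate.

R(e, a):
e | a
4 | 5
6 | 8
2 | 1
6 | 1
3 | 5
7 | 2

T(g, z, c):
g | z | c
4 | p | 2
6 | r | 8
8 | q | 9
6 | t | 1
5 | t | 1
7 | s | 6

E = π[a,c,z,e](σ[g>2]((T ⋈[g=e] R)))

σ filters on g, owned by the left side.
E' = π[a,c,z,e]((σ[g>2](T) ⋈[g=e] R))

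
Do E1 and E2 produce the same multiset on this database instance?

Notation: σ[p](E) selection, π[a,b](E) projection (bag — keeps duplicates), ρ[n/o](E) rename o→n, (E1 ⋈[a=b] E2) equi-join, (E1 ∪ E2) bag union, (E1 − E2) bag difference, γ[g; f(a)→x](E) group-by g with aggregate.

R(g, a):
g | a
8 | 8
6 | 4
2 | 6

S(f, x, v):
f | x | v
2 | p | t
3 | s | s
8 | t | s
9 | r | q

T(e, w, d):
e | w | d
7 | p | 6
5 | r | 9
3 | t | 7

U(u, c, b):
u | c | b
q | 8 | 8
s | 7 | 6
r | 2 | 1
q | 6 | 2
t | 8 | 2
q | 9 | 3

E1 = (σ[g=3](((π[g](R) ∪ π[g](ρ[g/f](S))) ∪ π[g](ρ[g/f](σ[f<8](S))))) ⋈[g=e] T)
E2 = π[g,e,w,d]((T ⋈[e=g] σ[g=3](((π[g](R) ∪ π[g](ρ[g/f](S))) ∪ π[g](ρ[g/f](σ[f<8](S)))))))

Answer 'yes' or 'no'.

E1 subexpression sizes:
  R → 3
  π[g](R) → 3
  S → 4
  ρ[g/f](S) → 4
  π[g](ρ[g/f](S)) → 4
  (π[g](R) ∪ π[g](ρ[g/f](S))) → 7
  S → 4
  σ[f<8](S) → 2
  ρ[g/f](σ[f<8](S)) → 2
  π[g](ρ[g/f](σ[f<8](S))) → 2
  ((π[g](R) ∪ π[g](ρ[g/f](S))) ∪ π[g](ρ[g/f](σ[f<8](S)))) → 9
  σ[g=3](((π[g](R) ∪ π[g](ρ[g/f](S))) ∪ π[g](ρ[g/f](σ[f<8](S))))) → 2
  T → 3
  (σ[g=3](((π[g](R) ∪ π[g](ρ[g/f](S))) ∪ π[g](ρ[g/f](σ[f<8](S))))) ⋈[g=e] T) → 2
E2 subexpression sizes:
  T → 3
  R → 3
  π[g](R) → 3
  S → 4
  ρ[g/f](S) → 4
  π[g](ρ[g/f](S)) → 4
  (π[g](R) ∪ π[g](ρ[g/f](S))) → 7
  S → 4
  σ[f<8](S) → 2
  ρ[g/f](σ[f<8](S)) → 2
  π[g](ρ[g/f](σ[f<8](S))) → 2
  ((π[g](R) ∪ π[g](ρ[g/f](S))) ∪ π[g](ρ[g/f](σ[f<8](S)))) → 9
  σ[g=3](((π[g](R) ∪ π[g](ρ[g/f](S))) ∪ π[g](ρ[g/f](σ[f<8](S))))) → 2
  (T ⋈[e=g] σ[g=3](((π[g](R) ∪ π[g](ρ[g/f](S))) ∪ π[g](ρ[g/f](σ[f<8](S)))))) → 2
  π[g,e,w,d]((T ⋈[e=g] σ[g=3](((π[g](R) ∪ π[g](ρ[g/f](S))) ∪ π[g](ρ[g/f](σ[f<8](S))))))) → 2

E1 and E2 produce the same multiset:
g | e | w | d
3 | 3 | t | 7
3 | 3 | t | 7

yes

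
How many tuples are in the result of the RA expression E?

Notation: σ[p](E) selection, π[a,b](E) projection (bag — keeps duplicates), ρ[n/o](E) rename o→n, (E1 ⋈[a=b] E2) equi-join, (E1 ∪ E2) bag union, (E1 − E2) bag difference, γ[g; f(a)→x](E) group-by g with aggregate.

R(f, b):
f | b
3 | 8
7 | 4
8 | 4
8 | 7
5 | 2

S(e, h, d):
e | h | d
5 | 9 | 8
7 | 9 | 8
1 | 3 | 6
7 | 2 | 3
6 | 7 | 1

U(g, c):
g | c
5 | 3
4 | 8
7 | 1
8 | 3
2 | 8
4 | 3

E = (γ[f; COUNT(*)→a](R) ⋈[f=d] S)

Row counts bottom-up:
  R → 5
  γ[f; COUNT(*)→a](R) → 4
  S → 5
  (γ[f; COUNT(*)→a](R) ⋈[f=d] S) → 3

|E| = 3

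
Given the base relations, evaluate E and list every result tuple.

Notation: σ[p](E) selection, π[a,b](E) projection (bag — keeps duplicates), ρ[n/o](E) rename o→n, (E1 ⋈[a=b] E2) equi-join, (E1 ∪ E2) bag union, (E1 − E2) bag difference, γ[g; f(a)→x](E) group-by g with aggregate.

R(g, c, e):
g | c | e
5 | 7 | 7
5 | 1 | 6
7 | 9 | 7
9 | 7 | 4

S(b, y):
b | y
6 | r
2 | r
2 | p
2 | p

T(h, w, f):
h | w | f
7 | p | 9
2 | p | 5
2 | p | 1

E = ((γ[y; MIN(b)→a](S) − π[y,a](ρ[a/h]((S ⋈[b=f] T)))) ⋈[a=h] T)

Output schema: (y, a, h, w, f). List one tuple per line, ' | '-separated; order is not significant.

Subexpression sizes:
  S → 4
  γ[y; MIN(b)→a](S) → 2
  S → 4
  T → 3
  (S ⋈[b=f] T) → 0
  ρ[a/h]((S ⋈[b=f] T)) → 0
  π[y,a](ρ[a/h]((S ⋈[b=f] T))) → 0
  (γ[y; MIN(b)→a](S) − π[y,a](ρ[a/h]((S ⋈[b=f] T)))) → 2
  T → 3
  ((γ[y; MIN(b)→a](S) − π[y,a](ρ[a/h]((S ⋈[b=f] T)))) ⋈[a=h] T) → 4

== RESULT ==
y | a | h | w | f
p | 2 | 2 | p | 1
p | 2 | 2 | p | 5
r | 2 | 2 | p | 1
r | 2 | 2 | p | 5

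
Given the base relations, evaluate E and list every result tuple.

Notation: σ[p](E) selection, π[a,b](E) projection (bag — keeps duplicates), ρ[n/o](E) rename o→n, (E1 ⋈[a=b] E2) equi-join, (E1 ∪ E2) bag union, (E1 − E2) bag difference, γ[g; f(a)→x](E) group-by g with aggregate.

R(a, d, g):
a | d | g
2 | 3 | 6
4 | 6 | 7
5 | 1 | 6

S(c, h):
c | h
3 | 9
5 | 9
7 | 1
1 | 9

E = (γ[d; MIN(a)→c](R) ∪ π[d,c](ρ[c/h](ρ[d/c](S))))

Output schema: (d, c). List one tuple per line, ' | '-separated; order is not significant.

Subexpression sizes:
  R → 3
  γ[d; MIN(a)→c](R) → 3
  S → 4
  ρ[d/c](S) → 4
  ρ[c/h](ρ[d/c](S)) → 4
  π[d,c](ρ[c/h](ρ[d/c](S))) → 4
  (γ[d; MIN(a)→c](R) ∪ π[d,c](ρ[c/h](ρ[d/c](S)))) → 7

== RESULT ==
d | c
1 | 5
1 | 9
3 | 2
3 | 9
5 | 9
6 | 4
7 | 1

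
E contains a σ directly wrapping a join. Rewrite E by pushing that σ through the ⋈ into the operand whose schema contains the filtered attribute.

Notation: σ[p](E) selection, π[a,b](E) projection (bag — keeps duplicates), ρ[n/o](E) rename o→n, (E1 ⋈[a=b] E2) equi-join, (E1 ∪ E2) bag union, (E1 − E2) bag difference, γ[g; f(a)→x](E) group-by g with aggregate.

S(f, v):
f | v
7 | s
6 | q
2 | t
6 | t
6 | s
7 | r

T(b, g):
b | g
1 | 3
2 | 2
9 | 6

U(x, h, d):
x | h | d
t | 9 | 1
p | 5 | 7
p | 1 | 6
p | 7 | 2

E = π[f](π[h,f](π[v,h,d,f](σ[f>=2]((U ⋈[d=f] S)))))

σ filters on f, owned by the right side.
E' = π[f](π[h,f](π[v,h,d,f]((U ⋈[d=f] σ[f>=2](S)))))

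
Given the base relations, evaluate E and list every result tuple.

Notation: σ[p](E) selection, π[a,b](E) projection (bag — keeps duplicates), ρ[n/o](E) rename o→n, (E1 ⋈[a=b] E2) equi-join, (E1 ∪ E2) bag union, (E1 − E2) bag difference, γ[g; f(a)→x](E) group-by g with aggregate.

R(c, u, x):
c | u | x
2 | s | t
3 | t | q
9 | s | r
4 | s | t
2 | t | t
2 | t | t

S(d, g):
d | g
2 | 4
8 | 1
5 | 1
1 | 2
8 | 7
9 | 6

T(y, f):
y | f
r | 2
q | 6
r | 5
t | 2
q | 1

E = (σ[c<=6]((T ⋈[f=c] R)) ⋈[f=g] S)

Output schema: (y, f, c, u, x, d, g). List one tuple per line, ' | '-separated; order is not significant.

Subexpression sizes:
  T → 5
  R → 6
  (T ⋈[f=c] R) → 6
  σ[c<=6]((T ⋈[f=c] R)) → 6
  S → 6
  (σ[c<=6]((T ⋈[f=c] R)) ⋈[f=g] S) → 6

== RESULT ==
y | f | c | u | x | d | g
r | 2 | 2 | s | t | 1 | 2
r | 2 | 2 | t | t | 1 | 2
r | 2 | 2 | t | t | 1 | 2
t | 2 | 2 | s | t | 1 | 2
t | 2 | 2 | t | t | 1 | 2
t | 2 | 2 | t | t | 1 | 2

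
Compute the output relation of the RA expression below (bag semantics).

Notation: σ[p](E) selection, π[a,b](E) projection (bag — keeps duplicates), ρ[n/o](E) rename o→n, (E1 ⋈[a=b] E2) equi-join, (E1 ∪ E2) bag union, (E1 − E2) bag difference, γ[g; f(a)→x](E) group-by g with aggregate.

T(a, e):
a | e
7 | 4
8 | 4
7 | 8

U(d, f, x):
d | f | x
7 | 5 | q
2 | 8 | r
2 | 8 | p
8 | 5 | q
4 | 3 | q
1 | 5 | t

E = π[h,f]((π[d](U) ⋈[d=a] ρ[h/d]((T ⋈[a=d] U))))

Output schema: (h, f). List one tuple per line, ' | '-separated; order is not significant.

Subexpression sizes:
  U → 6
  π[d](U) → 6
  T → 3
  U → 6
  (T ⋈[a=d] U) → 3
  ρ[h/d]((T ⋈[a=d] U)) → 3
  (π[d](U) ⋈[d=a] ρ[h/d]((T ⋈[a=d] U))) → 3
  π[h,f]((π[d](U) ⋈[d=a] ρ[h/d]((T ⋈[a=d] U)))) → 3

== RESULT ==
h | f
7 | 5
7 | 5
8 | 5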